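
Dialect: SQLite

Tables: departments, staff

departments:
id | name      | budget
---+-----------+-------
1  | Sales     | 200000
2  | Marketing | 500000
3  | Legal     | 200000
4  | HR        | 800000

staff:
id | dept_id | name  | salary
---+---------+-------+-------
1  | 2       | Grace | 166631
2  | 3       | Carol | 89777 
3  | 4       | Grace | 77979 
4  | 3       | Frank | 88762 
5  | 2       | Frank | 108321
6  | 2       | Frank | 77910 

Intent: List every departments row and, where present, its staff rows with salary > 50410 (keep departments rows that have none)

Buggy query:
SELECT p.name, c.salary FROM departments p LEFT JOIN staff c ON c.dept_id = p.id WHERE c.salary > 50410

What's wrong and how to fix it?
Bug: A WHERE condition on the right-hand table after LEFT JOIN drops unmatched parents

Fix: Put 'c.salary > 50410' in the JOIN's ON clause instead of WHERE

Corrected query:
SELECT p.name, c.salary FROM departments p LEFT JOIN staff c ON c.dept_id = p.id AND c.salary > 50410

Result:
name      | salary
----------+-------
Sales     | NULL  
Marketing | 77910 
Marketing | 108321
Marketing | 166631
Legal     | 88762 
Legal     | 89777 
HR        | 77979 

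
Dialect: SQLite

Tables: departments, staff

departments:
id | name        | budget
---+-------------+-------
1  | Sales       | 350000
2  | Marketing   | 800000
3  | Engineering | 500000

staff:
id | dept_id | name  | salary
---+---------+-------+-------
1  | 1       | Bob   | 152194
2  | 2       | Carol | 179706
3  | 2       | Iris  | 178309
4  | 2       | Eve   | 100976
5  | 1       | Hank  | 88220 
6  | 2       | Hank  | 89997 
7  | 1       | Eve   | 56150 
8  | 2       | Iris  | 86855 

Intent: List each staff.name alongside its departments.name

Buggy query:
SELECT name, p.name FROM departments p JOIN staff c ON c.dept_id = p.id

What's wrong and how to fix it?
Bug: Both tables have a 'name' column; the unqualified reference is ambiguous

Fix: Prefix ambiguous columns with the table alias

Corrected query:
SELECT c.name, p.name FROM departments p JOIN staff c ON c.dept_id = p.id

Result:
name  | name     
------+----------
Bob   | Sales    
Carol | Marketing
Iris  | Marketing
Eve   | Marketing
Hank  | Sales    
Hank  | Marketing
Eve   | Sales    
Iris  | Marketing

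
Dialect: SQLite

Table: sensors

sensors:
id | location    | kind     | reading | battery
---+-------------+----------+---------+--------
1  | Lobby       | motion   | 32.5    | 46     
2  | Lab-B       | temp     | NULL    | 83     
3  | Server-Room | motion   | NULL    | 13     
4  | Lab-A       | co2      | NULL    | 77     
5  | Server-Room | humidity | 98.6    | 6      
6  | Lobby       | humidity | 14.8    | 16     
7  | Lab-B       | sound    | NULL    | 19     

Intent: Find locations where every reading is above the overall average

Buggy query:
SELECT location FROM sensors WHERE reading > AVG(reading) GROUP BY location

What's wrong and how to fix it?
Bug: AVG() is an aggregate; it can't sit directly in WHERE

Fix: Use a subquery for AVG and a HAVING MIN(...) filter so the condition holds for every row in the group

Corrected query:
SELECT location FROM sensors GROUP BY location HAVING MIN(reading) > (SELECT AVG(reading) FROM sensors)

Result:
location   
-----------
Server-Room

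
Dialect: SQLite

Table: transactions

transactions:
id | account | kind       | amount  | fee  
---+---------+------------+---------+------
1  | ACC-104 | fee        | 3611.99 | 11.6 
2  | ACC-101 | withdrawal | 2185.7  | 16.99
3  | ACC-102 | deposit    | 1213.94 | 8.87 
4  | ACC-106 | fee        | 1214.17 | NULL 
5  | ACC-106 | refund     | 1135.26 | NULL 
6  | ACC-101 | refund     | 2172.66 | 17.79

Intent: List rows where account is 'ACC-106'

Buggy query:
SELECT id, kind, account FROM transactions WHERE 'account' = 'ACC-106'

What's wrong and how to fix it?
Bug: 'account' in single quotes is a string literal, not the column; the comparison is literal-vs-literal and never true

Fix: Reference the column as account without single quotes

Corrected query:
SELECT id, kind, account FROM transactions WHERE account = 'ACC-106'

Result:
id | kind   | account
---+--------+--------
4  | fee    | ACC-106
5  | refund | ACC-106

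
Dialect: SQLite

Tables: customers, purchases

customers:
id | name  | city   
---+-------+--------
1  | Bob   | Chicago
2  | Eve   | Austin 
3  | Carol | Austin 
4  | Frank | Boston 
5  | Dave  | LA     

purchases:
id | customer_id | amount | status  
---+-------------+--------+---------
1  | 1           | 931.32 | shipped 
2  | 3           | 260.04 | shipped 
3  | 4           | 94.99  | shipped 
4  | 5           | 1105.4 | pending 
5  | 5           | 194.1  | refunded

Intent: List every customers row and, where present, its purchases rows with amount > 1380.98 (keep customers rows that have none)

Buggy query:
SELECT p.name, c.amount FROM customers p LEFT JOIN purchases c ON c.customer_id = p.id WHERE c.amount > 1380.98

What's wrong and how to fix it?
Bug: A WHERE condition on the right-hand table after LEFT JOIN drops unmatched parents

Fix: Put 'c.amount > 1380.98' in the JOIN's ON clause instead of WHERE

Corrected query:
SELECT p.name, c.amount FROM customers p LEFT JOIN purchases c ON c.customer_id = p.id AND c.amount > 1380.98

Result:
name  | amount
------+-------
Bob   | NULL  
Eve   | NULL  
Carol | NULL  
Frank | NULL  
Dave  | NULL  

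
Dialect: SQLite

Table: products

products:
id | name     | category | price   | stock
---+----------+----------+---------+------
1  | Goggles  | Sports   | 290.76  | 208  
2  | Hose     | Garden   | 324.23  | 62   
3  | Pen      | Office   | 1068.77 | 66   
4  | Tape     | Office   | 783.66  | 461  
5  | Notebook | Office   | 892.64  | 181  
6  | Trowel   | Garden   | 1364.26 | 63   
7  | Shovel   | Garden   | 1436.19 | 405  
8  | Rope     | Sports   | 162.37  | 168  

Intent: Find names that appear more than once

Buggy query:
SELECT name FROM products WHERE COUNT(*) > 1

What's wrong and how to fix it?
Bug: COUNT(*) is an aggregate and cannot be used in WHERE

Fix: GROUP BY name, then filter groups with HAVING COUNT(*) > 1

Corrected query:
SELECT name FROM products GROUP BY name HAVING COUNT(*) > 1

Result:
(no rows)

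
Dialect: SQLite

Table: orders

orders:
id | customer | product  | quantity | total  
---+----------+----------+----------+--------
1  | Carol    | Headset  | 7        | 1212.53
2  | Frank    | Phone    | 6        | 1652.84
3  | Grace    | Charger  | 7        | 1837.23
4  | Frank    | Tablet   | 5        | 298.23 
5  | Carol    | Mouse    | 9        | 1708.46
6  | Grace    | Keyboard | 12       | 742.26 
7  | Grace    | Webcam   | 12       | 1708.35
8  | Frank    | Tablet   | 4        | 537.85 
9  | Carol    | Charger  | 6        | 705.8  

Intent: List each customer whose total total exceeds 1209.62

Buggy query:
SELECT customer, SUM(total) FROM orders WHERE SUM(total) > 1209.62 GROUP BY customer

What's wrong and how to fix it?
Bug: SUM(total) is an aggregate, but WHERE filters rows before aggregation

Fix: Move the aggregate condition to a HAVING clause

Corrected query:
SELECT customer, SUM(total) FROM orders GROUP BY customer HAVING SUM(total) > 1209.62

Result:
customer | SUM(total)
---------+-----------
Carol    | 3626.79   
Frank    | 2488.92   
Grace    | 4287.84   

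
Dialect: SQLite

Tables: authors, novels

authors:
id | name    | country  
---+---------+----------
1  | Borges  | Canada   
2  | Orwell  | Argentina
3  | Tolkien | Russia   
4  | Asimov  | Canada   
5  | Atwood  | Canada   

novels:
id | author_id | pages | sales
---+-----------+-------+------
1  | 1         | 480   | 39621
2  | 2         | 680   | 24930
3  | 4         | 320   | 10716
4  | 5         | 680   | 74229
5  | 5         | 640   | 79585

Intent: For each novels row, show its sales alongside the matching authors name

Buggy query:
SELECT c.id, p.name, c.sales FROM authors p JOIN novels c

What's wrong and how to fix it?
Bug: JOIN with no ON clause produces a cartesian product; every novels row pairs with every authors row

Fix: Specify the join condition linking the foreign key to the parent id

Corrected query:
SELECT c.id, p.name, c.sales FROM authors p JOIN novels c ON c.author_id = p.id

Result:
id | name   | sales
---+--------+------
1  | Borges | 39621
2  | Orwell | 24930
3  | Asimov | 10716
4  | Atwood | 74229
5  | Atwood | 79585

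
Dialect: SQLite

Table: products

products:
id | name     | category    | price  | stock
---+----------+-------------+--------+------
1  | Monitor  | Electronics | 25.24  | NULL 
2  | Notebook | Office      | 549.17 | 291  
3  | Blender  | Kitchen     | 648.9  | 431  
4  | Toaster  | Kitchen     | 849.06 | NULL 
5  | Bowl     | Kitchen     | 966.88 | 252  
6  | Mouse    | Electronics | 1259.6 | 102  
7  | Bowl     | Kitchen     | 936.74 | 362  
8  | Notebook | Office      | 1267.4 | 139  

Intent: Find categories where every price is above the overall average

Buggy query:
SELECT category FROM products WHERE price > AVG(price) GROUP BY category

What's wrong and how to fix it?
Bug: AVG() is an aggregate; it can't sit directly in WHERE

Fix: Use a subquery for AVG and a HAVING MIN(...) filter so the condition holds for every row in the group

Corrected query:
SELECT category FROM products GROUP BY category HAVING MIN(price) > (SELECT AVG(price) FROM products)

Result:
(no rows)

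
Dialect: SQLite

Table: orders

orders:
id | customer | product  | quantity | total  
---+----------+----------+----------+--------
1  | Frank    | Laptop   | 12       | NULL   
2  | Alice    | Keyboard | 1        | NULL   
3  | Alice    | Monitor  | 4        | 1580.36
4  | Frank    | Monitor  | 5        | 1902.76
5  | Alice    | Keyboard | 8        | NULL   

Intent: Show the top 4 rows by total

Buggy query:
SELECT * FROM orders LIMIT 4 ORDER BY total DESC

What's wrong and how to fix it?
Bug: ORDER BY cannot follow LIMIT; LIMIT is the final clause

Fix: Sort with ORDER BY, then apply LIMIT

Corrected query:
SELECT * FROM orders ORDER BY total DESC LIMIT 4

Result:
id | customer | product  | quantity | total  
---+----------+----------+----------+--------
4  | Frank    | Monitor  | 5        | 1902.76
3  | Alice    | Monitor  | 4        | 1580.36
1  | Frank    | Laptop   | 12       | NULL   
2  | Alice    | Keyboard | 1        | NULL   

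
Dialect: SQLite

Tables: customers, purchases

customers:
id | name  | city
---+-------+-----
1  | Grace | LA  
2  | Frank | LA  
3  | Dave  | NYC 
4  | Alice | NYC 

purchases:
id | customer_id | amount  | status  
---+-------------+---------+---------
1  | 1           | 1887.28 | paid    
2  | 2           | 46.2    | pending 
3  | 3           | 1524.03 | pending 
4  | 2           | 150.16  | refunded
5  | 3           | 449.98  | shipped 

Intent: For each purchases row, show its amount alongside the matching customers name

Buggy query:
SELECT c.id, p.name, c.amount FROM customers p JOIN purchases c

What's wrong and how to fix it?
Bug: JOIN with no ON clause produces a cartesian product; every purchases row pairs with every customers row

Fix: Specify the join condition linking the foreign key to the parent id

Corrected query:
SELECT c.id, p.name, c.amount FROM customers p JOIN purchases c ON c.customer_id = p.id

Result:
id | name  | amount 
---+-------+--------
1  | Grace | 1887.28
2  | Frank | 46.2   
3  | Dave  | 1524.03
4  | Frank | 150.16 
5  | Dave  | 449.98 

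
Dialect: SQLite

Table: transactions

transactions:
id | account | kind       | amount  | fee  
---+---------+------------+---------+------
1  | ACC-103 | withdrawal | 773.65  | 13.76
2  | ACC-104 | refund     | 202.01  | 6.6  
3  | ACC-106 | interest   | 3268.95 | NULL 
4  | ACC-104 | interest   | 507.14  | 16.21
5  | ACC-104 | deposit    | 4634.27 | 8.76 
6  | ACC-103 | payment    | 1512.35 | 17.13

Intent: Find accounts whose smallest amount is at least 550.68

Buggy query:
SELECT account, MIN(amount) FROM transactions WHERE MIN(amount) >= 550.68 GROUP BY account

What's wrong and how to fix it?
Bug: Aggregates like MIN are computed per group after WHERE runs

Fix: Replace WHERE with HAVING after the GROUP BY

Corrected query:
SELECT account, MIN(amount) FROM transactions GROUP BY account HAVING MIN(amount) >= 550.68

Result:
account | MIN(amount)
--------+------------
ACC-103 | 773.65     
ACC-106 | 3268.95    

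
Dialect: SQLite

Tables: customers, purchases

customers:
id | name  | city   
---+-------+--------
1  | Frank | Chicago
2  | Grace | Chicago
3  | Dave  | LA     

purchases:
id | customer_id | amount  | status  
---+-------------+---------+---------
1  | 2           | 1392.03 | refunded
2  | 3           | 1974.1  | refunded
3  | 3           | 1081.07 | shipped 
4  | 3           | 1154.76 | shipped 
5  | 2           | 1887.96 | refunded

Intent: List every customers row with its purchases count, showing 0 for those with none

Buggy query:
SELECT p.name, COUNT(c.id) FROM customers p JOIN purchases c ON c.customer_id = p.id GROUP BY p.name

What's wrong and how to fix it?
Bug: An inner join excludes parents with zero children

Fix: Switch to LEFT JOIN to retain unmatched parent rows

Corrected query:
SELECT p.name, COUNT(c.id) FROM customers p LEFT JOIN purchases c ON c.customer_id = p.id GROUP BY p.name

Result:
name  | COUNT(c.id)
------+------------
Dave  | 3          
Frank | 0          
Grace | 2          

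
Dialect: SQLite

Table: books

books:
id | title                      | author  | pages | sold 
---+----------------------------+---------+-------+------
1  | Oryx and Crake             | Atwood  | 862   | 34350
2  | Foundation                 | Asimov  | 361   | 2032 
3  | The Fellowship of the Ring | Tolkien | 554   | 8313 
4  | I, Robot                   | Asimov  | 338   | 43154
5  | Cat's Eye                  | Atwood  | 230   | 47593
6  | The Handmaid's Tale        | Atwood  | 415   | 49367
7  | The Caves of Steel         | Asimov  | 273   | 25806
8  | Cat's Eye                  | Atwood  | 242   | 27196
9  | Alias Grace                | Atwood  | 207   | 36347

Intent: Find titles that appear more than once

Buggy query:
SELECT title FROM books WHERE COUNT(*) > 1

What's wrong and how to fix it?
Bug: WHERE can't reference COUNT(*); aggregates are computed after WHERE

Fix: Group first, then use HAVING for the count condition

Corrected query:
SELECT title FROM books GROUP BY title HAVING COUNT(*) > 1

Result:
title    
---------
Cat's Eye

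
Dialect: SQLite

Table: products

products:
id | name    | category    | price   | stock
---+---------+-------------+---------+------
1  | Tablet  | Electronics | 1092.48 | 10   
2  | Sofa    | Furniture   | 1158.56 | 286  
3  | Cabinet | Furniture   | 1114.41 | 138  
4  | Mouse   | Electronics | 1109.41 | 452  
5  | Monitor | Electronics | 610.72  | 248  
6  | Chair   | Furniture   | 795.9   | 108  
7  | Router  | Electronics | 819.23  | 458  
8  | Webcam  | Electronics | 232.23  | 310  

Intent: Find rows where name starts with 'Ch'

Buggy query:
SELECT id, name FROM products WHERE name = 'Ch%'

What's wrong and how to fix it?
Bug: Wildcards only work with LIKE; '=' treats '%' as a literal character

Fix: Replace '=' with LIKE so 'Ch%' is treated as a pattern

Corrected query:
SELECT id, name FROM products WHERE name LIKE 'Ch%'

Result:
id | name 
---+------
6  | Chair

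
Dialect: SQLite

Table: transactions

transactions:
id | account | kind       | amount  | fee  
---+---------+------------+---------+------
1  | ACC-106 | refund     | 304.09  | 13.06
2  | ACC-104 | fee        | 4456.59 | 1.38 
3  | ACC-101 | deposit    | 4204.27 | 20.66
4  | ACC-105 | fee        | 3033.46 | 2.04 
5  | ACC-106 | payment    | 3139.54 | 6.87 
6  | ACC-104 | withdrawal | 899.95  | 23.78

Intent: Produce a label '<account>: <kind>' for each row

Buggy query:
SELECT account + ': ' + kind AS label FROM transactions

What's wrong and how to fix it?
Bug: SQLite uses || for string concatenation; + coerces text to numbers (yielding 0)

Fix: Use the || operator for string concatenation

Corrected query:
SELECT account || ': ' || kind AS label FROM transactions

Result:
label              
-------------------
ACC-106: refund    
ACC-104: fee       
ACC-101: deposit   
ACC-105: fee       
ACC-106: payment   
ACC-104: withdrawal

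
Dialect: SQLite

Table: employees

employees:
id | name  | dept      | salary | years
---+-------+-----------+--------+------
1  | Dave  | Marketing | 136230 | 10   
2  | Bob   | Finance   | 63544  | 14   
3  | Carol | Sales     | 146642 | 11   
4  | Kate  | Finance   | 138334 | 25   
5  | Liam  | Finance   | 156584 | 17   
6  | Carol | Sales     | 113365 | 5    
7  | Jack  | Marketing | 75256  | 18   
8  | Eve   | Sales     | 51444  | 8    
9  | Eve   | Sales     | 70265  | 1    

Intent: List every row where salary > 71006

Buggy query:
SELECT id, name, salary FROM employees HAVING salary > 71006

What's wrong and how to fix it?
Bug: HAVING filters the output of aggregation, but this query has no GROUP BY and no aggregate functions, so SQLite rejects it (HAVING clause on a non-aggregate query); the condition here is per row

Fix: Use WHERE for row-level filtering

Corrected query:
SELECT id, name, salary FROM employees WHERE salary > 71006

Result:
id | name  | salary
---+-------+-------
1  | Dave  | 136230
3  | Carol | 146642
4  | Kate  | 138334
5  | Liam  | 156584
6  | Carol | 113365
7  | Jack  | 75256 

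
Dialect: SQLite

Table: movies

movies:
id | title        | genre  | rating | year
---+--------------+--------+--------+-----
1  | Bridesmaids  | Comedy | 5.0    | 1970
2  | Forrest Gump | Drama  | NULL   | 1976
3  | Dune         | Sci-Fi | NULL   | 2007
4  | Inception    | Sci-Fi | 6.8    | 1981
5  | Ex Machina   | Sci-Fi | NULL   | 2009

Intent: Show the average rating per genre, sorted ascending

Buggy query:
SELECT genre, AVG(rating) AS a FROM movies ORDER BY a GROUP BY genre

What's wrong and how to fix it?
Bug: GROUP BY must precede ORDER BY

Fix: Reorder: SELECT … FROM … GROUP BY … ORDER BY …

Corrected query:
SELECT genre, AVG(rating) AS a FROM movies GROUP BY genre ORDER BY a

Result:
genre  | a   
-------+-----
Drama  | NULL
Comedy | 5   
Sci-Fi | 6.8 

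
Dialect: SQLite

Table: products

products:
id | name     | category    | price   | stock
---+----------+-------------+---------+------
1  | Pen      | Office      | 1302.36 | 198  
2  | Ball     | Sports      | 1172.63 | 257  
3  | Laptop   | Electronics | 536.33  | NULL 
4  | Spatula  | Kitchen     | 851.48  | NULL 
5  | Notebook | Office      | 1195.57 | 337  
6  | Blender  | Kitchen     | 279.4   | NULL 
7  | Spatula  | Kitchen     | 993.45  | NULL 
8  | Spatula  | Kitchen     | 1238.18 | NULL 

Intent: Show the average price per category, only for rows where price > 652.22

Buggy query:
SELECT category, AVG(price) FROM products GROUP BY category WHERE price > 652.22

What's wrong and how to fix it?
Bug: Row-level WHERE must come before GROUP BY in the clause order

Fix: Place WHERE between FROM and GROUP BY

Corrected query:
SELECT category, AVG(price) FROM products WHERE price > 652.22 GROUP BY category

Result:
category | AVG(price) 
---------+------------
Kitchen  | 1027.703333
Office   | 1248.965   
Sports   | 1172.63    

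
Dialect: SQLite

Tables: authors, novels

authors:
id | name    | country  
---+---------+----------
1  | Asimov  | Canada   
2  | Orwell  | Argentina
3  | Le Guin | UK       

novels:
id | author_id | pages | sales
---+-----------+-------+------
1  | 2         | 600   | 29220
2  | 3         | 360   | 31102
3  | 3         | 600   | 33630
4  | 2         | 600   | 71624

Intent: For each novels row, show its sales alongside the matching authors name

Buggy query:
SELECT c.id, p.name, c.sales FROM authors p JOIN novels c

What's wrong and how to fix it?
Bug: Missing join condition: each novels row is matched to all authors rows instead of just its own

Fix: Add ON c.author_id = p.id to the JOIN

Corrected query:
SELECT c.id, p.name, c.sales FROM authors p JOIN novels c ON c.author_id = p.id

Result:
id | name    | sales
---+---------+------
1  | Orwell  | 29220
2  | Le Guin | 31102
3  | Le Guin | 33630
4  | Orwell  | 71624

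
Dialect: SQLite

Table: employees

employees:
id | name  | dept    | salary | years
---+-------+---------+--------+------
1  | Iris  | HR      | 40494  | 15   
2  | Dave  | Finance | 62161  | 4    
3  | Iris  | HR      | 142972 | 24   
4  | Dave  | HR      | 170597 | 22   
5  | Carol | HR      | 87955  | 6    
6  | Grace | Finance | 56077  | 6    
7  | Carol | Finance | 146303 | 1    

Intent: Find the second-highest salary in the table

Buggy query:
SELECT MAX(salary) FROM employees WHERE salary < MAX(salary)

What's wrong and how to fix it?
Bug: The inner MAX is an aggregate inside WHERE, which is not allowed

Fix: Compute the overall MAX in a subquery, then take MAX of rows below it

Corrected query:
SELECT MAX(salary) FROM employees WHERE salary < (SELECT MAX(salary) FROM employees)

Result:
MAX(salary)
-----------
146303     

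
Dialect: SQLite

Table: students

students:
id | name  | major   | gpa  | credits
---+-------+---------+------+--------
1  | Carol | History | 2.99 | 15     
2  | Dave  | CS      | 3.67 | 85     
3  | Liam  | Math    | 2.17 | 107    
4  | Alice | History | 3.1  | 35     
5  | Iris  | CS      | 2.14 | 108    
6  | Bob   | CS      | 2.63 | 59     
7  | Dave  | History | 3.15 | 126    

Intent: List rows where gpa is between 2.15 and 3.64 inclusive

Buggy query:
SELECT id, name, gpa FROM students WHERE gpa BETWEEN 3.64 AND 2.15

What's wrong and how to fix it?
Bug: BETWEEN expects the lower bound first; with 3.64 AND 2.15 the range is empty

Fix: Swap the bounds so the smaller value comes first

Corrected query:
SELECT id, name, gpa FROM students WHERE gpa BETWEEN 2.15 AND 3.64

Result:
id | name  | gpa 
---+-------+-----
1  | Carol | 2.99
3  | Liam  | 2.17
4  | Alice | 3.1 
6  | Bob   | 2.63
7  | Dave  | 3.15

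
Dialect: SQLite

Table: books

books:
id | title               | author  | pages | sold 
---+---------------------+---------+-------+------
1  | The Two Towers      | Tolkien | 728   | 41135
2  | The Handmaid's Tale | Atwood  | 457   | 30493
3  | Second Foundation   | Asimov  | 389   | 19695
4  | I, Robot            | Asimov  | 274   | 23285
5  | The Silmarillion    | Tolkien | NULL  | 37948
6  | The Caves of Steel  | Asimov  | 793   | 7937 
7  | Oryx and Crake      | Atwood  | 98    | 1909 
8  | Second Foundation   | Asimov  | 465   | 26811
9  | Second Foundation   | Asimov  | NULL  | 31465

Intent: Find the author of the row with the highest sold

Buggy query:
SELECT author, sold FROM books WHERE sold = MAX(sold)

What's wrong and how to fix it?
Bug: MAX(sold) is an aggregate and cannot be used directly in WHERE

Fix: Use a subquery: WHERE sold = (SELECT MAX(sold) FROM books)

Corrected query:
SELECT author, sold FROM books WHERE sold = (SELECT MAX(sold) FROM books)

Result:
author  | sold 
--------+------
Tolkien | 41135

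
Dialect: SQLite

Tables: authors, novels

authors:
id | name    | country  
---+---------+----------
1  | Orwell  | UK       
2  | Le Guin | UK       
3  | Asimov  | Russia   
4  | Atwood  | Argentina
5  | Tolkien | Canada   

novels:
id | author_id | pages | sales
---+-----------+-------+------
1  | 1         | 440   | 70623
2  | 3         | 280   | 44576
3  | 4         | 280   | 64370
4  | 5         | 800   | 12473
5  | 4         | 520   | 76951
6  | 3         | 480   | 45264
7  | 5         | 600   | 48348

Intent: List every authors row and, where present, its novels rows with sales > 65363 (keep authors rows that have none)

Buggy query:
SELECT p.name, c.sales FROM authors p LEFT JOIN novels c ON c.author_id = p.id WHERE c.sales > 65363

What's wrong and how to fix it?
Bug: Filtering c.sales in WHERE discards the NULL rows produced by LEFT JOIN, turning it into an inner join

Fix: Move the right-table condition into the ON clause so unmatched parents are kept

Corrected query:
SELECT p.name, c.sales FROM authors p LEFT JOIN novels c ON c.author_id = p.id AND c.sales > 65363

Result:
name    | sales
--------+------
Orwell  | 70623
Le Guin | NULL 
Asimov  | NULL 
Atwood  | 76951
Tolkien | NULL 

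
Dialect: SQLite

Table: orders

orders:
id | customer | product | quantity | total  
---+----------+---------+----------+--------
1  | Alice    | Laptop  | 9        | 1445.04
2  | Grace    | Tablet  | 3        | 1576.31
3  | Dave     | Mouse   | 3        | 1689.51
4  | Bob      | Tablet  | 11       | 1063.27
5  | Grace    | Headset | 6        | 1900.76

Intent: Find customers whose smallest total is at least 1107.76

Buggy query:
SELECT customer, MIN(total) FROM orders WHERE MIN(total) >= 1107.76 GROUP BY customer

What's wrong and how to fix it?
Bug: MIN() in WHERE is a misuse of aggregate

Fix: Use HAVING for the per-group MIN condition

Corrected query:
SELECT customer, MIN(total) FROM orders GROUP BY customer HAVING MIN(total) >= 1107.76

Result:
customer | MIN(total)
---------+-----------
Alice    | 1445.04   
Dave     | 1689.51   
Grace    | 1576.31   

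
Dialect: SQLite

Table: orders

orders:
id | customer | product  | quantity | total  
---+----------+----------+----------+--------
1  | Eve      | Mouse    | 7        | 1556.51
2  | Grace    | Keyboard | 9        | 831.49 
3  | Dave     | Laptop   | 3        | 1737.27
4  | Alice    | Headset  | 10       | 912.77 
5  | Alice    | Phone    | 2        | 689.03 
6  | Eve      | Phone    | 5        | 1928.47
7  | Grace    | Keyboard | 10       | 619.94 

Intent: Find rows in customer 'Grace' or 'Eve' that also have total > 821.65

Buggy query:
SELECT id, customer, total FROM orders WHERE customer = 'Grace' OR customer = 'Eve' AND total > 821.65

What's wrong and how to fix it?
Bug: Without parentheses, AND is evaluated before OR, so the total filter only applies to the 'Eve' branch

Fix: Add parentheses around the OR so the AND applies to both alternatives

Corrected query:
SELECT id, customer, total FROM orders WHERE (customer = 'Grace' OR customer = 'Eve') AND total > 821.65

Result:
id | customer | total  
---+----------+--------
1  | Eve      | 1556.51
2  | Grace    | 831.49 
6  | Eve      | 1928.47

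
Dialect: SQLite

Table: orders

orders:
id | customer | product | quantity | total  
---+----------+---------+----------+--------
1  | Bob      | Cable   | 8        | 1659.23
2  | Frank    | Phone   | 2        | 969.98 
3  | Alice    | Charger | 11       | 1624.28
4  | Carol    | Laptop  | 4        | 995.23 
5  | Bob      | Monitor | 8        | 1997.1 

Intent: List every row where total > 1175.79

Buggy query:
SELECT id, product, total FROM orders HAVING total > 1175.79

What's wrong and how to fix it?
Bug: This is a non-aggregate query (no GROUP BY, no aggregates), so in SQLite the HAVING clause is invalid here; a row-level condition belongs in WHERE

Fix: Use WHERE for row-level filtering

Corrected query:
SELECT id, product, total FROM orders WHERE total > 1175.79

Result:
id | product | total  
---+---------+--------
1  | Cable   | 1659.23
3  | Charger | 1624.28
5  | Monitor | 1997.1 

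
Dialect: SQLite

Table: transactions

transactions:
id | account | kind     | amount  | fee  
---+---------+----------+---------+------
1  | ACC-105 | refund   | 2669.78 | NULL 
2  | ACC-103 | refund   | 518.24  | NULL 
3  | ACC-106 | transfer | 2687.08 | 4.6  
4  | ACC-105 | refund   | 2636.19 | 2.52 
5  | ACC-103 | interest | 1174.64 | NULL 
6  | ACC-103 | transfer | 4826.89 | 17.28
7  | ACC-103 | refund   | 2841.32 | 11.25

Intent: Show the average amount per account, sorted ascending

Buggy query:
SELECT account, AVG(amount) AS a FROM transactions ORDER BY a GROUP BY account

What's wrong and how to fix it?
Bug: ORDER BY appears before GROUP BY; SQL clause order requires GROUP BY first

Fix: Move ORDER BY to the end, after GROUP BY

Corrected query:
SELECT account, AVG(amount) AS a FROM transactions GROUP BY account ORDER BY a

Result:
account | a        
--------+----------
ACC-103 | 2340.2725
ACC-105 | 2652.985 
ACC-106 | 2687.08  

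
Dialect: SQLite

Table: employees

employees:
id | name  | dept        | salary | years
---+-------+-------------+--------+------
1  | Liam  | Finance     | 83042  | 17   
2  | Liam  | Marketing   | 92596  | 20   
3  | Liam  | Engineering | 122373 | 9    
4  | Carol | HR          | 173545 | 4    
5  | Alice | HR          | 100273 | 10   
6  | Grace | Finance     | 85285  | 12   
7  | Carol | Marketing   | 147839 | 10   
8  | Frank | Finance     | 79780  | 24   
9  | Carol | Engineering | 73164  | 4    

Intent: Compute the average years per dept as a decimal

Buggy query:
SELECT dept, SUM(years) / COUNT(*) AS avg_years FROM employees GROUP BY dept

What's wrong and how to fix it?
Bug: SUM(years) and COUNT(*) are both integers; the division truncates the fractional part

Fix: Multiply by 1.0 (or CAST to REAL) to force floating-point division

Corrected query:
SELECT dept, SUM(years) * 1.0 / COUNT(*) AS avg_years FROM employees GROUP BY dept

Result:
dept        | avg_years
------------+----------
Engineering | 6.5      
Finance     | 17.666667
HR          | 7        
Marketing   | 15       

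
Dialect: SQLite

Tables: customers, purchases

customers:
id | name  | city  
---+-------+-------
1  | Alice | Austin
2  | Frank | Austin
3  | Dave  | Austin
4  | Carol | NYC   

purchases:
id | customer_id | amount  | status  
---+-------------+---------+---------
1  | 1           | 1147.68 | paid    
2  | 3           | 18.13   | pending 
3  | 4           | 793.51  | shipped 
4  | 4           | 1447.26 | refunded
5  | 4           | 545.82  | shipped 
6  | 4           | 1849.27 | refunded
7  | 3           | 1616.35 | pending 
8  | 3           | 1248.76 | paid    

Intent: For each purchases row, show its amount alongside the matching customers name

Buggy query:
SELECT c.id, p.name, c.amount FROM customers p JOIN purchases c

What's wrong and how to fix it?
Bug: JOIN with no ON clause produces a cartesian product; every purchases row pairs with every customers row

Fix: Specify the join condition linking the foreign key to the parent id

Corrected query:
SELECT c.id, p.name, c.amount FROM customers p JOIN purchases c ON c.customer_id = p.id

Result:
id | name  | amount 
---+-------+--------
1  | Alice | 1147.68
2  | Dave  | 18.13  
3  | Carol | 793.51 
4  | Carol | 1447.26
5  | Carol | 545.82 
6  | Carol | 1849.27
7  | Dave  | 1616.35
8  | Dave  | 1248.76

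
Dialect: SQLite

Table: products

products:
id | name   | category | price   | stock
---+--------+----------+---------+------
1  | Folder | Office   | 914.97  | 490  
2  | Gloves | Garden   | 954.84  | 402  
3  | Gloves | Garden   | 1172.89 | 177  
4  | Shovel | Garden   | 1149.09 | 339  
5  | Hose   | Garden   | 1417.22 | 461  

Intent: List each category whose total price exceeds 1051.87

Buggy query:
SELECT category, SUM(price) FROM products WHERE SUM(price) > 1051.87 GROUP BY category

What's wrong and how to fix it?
Bug: SUM(price) is an aggregate, but WHERE filters rows before aggregation

Fix: Move the aggregate condition to a HAVING clause

Corrected query:
SELECT category, SUM(price) FROM products GROUP BY category HAVING SUM(price) > 1051.87

Result:
category | SUM(price)
---------+-----------
Garden   | 4694.04   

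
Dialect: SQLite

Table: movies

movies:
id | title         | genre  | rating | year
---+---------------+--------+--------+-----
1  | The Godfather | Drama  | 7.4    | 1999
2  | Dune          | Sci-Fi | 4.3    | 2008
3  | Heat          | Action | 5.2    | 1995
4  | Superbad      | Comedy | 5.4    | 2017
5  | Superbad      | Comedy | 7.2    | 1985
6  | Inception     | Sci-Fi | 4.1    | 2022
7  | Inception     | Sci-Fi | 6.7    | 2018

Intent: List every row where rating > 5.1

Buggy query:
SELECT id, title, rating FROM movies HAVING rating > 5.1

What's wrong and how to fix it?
Bug: HAVING filters the output of aggregation, but this query has no GROUP BY and no aggregate functions, so SQLite rejects it (HAVING clause on a non-aggregate query); the condition here is per row

Fix: Replace HAVING with WHERE since the condition applies to individual rows

Corrected query:
SELECT id, title, rating FROM movies WHERE rating > 5.1

Result:
id | title         | rating
---+---------------+-------
1  | The Godfather | 7.4   
3  | Heat          | 5.2   
4  | Superbad      | 5.4   
5  | Superbad      | 7.2   
7  | Inception     | 6.7   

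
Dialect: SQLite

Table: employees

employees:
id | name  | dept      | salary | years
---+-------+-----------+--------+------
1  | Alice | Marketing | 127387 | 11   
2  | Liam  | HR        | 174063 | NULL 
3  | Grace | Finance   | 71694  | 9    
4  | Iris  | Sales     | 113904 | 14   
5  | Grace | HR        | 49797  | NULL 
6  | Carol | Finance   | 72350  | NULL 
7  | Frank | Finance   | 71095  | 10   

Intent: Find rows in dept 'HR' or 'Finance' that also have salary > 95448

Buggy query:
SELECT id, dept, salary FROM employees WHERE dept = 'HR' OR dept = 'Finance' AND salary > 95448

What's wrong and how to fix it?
Bug: AND binds tighter than OR, so this parses as dept = 'HR' OR (dept = 'Finance' AND salary > 95448)

Fix: Add parentheses around the OR so the AND applies to both alternatives

Corrected query:
SELECT id, dept, salary FROM employees WHERE (dept = 'HR' OR dept = 'Finance') AND salary > 95448

Result:
id | dept | salary
---+------+-------
2  | HR   | 174063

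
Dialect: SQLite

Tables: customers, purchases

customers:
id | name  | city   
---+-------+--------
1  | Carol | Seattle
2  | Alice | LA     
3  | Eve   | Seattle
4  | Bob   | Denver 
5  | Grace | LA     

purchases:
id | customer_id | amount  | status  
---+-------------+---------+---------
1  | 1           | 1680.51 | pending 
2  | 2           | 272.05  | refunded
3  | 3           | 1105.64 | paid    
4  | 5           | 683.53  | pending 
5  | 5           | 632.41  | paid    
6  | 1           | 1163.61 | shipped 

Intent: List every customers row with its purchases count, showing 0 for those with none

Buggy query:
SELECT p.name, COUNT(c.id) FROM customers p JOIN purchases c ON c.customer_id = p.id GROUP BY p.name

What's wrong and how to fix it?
Bug: INNER JOIN drops customers rows that have no matching purchases rows

Fix: Use LEFT JOIN so parents without children still appear (COUNT(c.id) gives 0)

Corrected query:
SELECT p.name, COUNT(c.id) FROM customers p LEFT JOIN purchases c ON c.customer_id = p.id GROUP BY p.name

Result:
name  | COUNT(c.id)
------+------------
Alice | 1          
Bob   | 0          
Carol | 2          
Eve   | 1          
Grace | 2          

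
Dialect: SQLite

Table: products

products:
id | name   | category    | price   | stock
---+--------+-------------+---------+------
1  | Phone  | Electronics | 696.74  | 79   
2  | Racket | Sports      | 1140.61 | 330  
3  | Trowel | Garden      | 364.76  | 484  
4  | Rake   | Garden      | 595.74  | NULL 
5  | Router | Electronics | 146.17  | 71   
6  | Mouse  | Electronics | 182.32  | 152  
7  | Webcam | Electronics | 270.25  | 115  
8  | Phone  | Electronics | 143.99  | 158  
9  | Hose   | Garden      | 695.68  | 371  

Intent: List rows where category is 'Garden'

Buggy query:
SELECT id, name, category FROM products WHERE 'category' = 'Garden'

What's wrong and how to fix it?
Bug: 'category' in single quotes is a string literal, not the column; the comparison is literal-vs-literal and never true

Fix: Remove the quotes around the column name (or use double quotes for an identifier)

Corrected query:
SELECT id, name, category FROM products WHERE category = 'Garden'

Result:
id | name   | category
---+--------+---------
3  | Trowel | Garden  
4  | Rake   | Garden  
9  | Hose   | Garden  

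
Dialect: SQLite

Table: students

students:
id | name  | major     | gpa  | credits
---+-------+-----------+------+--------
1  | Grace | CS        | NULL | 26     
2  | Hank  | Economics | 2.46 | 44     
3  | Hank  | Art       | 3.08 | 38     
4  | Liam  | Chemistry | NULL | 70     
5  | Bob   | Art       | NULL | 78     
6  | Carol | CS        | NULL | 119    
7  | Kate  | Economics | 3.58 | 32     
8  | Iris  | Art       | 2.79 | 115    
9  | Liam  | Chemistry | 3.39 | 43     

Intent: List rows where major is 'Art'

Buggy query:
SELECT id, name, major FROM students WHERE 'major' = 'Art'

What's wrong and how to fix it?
Bug: 'major' in single quotes is a string literal, not the column; the comparison is literal-vs-literal and never true

Fix: Remove the quotes around the column name (or use double quotes for an identifier)

Corrected query:
SELECT id, name, major FROM students WHERE major = 'Art'

Result:
id | name | major
---+------+------
3  | Hank | Art  
5  | Bob  | Art  
8  | Iris | Art  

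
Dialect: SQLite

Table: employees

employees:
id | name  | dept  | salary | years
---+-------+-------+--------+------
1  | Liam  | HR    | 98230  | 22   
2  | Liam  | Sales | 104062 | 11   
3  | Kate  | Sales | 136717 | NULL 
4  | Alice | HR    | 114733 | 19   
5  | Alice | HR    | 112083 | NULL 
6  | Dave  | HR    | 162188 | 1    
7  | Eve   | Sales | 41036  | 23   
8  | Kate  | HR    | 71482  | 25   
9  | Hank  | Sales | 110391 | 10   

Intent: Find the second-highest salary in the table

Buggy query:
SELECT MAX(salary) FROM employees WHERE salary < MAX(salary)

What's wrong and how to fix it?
Bug: The inner MAX is an aggregate inside WHERE, which is not allowed

Fix: Compute the overall MAX in a subquery, then take MAX of rows below it

Corrected query:
SELECT MAX(salary) FROM employees WHERE salary < (SELECT MAX(salary) FROM employees)

Result:
MAX(salary)
-----------
136717     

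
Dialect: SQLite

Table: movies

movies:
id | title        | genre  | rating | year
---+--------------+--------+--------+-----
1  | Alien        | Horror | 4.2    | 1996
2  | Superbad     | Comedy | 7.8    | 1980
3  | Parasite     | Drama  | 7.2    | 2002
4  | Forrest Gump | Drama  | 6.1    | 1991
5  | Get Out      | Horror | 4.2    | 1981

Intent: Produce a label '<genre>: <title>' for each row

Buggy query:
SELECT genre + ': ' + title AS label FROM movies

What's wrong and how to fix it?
Bug: SQLite uses || for string concatenation; + coerces text to numbers (yielding 0)

Fix: Use the || operator for string concatenation

Corrected query:
SELECT genre || ': ' || title AS label FROM movies

Result:
label              
-------------------
Horror: Alien      
Comedy: Superbad   
Drama: Parasite    
Drama: Forrest Gump
Horror: Get Out    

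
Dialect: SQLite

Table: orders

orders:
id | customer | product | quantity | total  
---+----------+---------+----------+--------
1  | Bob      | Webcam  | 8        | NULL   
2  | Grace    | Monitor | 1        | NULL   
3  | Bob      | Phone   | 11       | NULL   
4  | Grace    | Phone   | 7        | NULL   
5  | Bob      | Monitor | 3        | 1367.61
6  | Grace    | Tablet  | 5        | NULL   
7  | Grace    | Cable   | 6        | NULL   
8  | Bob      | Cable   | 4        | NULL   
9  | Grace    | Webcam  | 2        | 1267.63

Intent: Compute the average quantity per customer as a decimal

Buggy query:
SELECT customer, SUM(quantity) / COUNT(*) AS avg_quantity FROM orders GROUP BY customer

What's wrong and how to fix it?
Bug: SUM(quantity) and COUNT(*) are both integers; the division truncates the fractional part

Fix: Cast one side to REAL so the division keeps the fractional part

Corrected query:
SELECT customer, SUM(quantity) * 1.0 / COUNT(*) AS avg_quantity FROM orders GROUP BY customer

Result:
customer | avg_quantity
---------+-------------
Bob      | 6.5         
Grace    | 4.2         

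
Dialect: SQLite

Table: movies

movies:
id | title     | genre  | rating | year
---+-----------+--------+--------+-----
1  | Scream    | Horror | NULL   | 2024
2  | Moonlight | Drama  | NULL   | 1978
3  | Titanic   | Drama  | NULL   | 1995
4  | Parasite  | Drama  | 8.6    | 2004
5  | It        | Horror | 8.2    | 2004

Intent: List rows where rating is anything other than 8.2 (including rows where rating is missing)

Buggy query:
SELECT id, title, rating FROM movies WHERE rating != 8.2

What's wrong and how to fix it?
Bug: Inequality against NULL is unknown, not true; rows with NULL are dropped

Fix: Handle NULL separately with IS NULL alongside the inequality

Corrected query:
SELECT id, title, rating FROM movies WHERE rating != 8.2 OR rating IS NULL

Result:
id | title     | rating
---+-----------+-------
1  | Scream    | NULL  
2  | Moonlight | NULL  
3  | Titanic   | NULL  
4  | Parasite  | 8.6   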